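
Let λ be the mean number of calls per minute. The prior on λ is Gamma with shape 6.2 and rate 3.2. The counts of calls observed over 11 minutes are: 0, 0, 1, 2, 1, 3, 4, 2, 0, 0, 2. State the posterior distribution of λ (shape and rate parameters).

The Poisson likelihood adds the total count to the shape and the number of exposure periods to the rate. Here ∑xᵢ = 15 and n = 11, so shape 6.2→21.2 and rate 3.2→14.2.

Posterior: Gamma(shape=21.2, rate=14.2)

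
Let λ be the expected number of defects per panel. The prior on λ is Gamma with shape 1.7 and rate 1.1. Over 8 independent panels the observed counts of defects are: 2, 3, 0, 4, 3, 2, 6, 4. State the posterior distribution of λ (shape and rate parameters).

The Poisson likelihood adds the total count to the shape and the number of exposure periods to the rate. Here ∑xᵢ = 24 and n = 8, so shape 1.7→25.7 and rate 1.1→9.1.

Posterior: Gamma(shape=25.7, rate=9.1)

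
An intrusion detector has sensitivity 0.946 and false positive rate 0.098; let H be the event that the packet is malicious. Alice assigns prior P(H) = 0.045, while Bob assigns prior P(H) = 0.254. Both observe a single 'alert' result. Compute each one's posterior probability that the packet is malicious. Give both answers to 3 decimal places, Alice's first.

Alice: 0.313; Bob: 0.767

P('+'|H) = 0.946, P('+'|¬H) = 0.098.
Alice: numerator 0.946·0.045 = 0.042570; evidence = 0.042570+0.098·0.955 = 0.13616; posterior = 0.313.
Bob: numerator 0.946·0.254 = 0.24028; evidence = 0.24028+0.098·0.746 = 0.31339; posterior = 0.767.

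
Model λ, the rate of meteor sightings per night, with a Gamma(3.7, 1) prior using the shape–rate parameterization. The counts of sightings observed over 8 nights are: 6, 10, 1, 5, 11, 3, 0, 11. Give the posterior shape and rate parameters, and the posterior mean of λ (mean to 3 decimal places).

The Poisson likelihood adds the total count to the shape and the number of exposure periods to the rate. Here ∑xᵢ = 47 and n = 8, so shape 3.7→50.7 and rate 1→9.
E[λ | data] = 50.7/9 = 5.633.

Posterior: Gamma(shape=50.7, rate=9); mean ≈ 5.633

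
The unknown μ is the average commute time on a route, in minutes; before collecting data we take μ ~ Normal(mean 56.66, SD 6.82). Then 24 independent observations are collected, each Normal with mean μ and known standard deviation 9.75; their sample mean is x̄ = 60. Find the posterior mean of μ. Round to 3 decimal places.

With known σ, the Normal prior is conjugate. Weight on the data is w = (n/σ²)/(n/σ² + 1/τ₀²) = 0.252465/(0.252465+0.0214996) = 0.92152.
Posterior mean = w·x̄ + (1−w)·μ₀ = 0.92152·60 + 0.078476·56.66 = 59.738.

Posterior mean ≈ 59.738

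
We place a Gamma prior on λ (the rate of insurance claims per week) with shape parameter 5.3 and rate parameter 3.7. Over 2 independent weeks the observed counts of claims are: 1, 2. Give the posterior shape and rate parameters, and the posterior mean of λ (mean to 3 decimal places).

Total count ∑xᵢ = 3 over n = 2 weeks.
Gamma is conjugate to the Poisson likelihood: posterior is Gamma(shape = 5.3+3 = 8.3, rate = 3.7+2 = 5.7).
E[λ | data] = 8.3/5.7 = 1.456.

Posterior: Gamma(shape=8.3, rate=5.7); mean ≈ 1.456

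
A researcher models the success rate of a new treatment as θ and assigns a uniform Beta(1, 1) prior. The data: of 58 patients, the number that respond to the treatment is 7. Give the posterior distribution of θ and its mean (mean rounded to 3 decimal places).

Posterior: Beta(8, 52); mean ≈ 0.133

The binomial likelihood is conjugate to the Beta prior: with 7 successes and 51 failures, the posterior is Beta(1+7, 1+51) = Beta(8, 52).
Posterior mean = α/(α+β) = 8/60 = 0.133.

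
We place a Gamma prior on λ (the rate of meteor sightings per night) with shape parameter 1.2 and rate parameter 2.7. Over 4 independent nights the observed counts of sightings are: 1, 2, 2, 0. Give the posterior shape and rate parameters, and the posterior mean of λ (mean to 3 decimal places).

Total count ∑xᵢ = 5 over n = 4 nights.
Gamma is conjugate to the Poisson likelihood: posterior is Gamma(shape = 1.2+5 = 6.2, rate = 2.7+4 = 6.7).
E[λ | data] = 6.2/6.7 = 0.925.

Posterior: Gamma(shape=6.2, rate=6.7); mean ≈ 0.925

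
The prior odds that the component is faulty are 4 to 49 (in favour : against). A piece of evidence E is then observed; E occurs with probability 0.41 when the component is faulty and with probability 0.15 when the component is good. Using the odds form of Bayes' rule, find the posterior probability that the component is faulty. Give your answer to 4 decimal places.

Prior odds = 4/49 = 0.081633. In log-odds, ln(0.081633) = -2.5055.
Add log likelihood ratio: ln(2.7333) = 1.0055.
Posterior log-odds = -1.5000, so posterior odds = exp(-1.5000) = 0.22313. Converting, P(H|E) = 0.22313/1.2231 = 0.1824.

Posterior probability ≈ 0.1824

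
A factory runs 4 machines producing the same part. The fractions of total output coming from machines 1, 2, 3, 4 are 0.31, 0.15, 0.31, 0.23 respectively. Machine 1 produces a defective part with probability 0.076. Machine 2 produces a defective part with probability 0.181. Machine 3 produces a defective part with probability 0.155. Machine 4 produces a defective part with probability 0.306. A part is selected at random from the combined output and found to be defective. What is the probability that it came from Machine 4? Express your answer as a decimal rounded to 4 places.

Posterior probability ≈ 0.4161

Tabulate prior·likelihood by source: [1] prior 0.31, lik 0.076, product 0.02356; [2] prior 0.15, lik 0.181, product 0.02715; [3] prior 0.31, lik 0.155, product 0.04805; [4] prior 0.23, lik 0.306, product 0.07038.
Normalizing constant = 0.16914; the posterior for Machine 4 is its product over the sum, 0.07038/0.16914 = 0.4161.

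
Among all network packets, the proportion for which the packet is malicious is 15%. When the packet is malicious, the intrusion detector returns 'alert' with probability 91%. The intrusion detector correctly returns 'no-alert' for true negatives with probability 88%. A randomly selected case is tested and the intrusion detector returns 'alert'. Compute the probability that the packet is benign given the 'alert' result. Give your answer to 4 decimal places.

Let H be the event that the packet is malicious. P(H) = 0.15, so P(¬H) = 0.85. With E the 'alert' result, P(E|H) = 0.91 and P(E|¬H) = 0.12.
P(E) = 0.91·0.15 + 0.12·0.85 = 0.13650 + 0.10200 = 0.23850.
By Bayes' theorem, P(H|E) = 0.13650 / 0.23850 = 0.5723. Hence P(¬H|E) = 1 − 0.5723 = 0.4277.

P(¬H | E) ≈ 0.4277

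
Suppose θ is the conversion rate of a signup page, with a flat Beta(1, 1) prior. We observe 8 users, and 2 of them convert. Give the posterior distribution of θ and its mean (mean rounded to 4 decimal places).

Posterior: Beta(3, 7); mean ≈ 0.3000

The binomial likelihood is conjugate to the Beta prior: with 2 successes and 6 failures, the posterior is Beta(1+2, 1+6) = Beta(3, 7).
Posterior mean = α/(α+β) = 3/10 = 0.3000.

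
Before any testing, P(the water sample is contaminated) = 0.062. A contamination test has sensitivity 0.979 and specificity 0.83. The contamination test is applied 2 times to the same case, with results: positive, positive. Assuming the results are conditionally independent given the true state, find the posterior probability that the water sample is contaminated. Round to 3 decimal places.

With H the event that the water sample is contaminated, the joint likelihood of the observed sequence is P(data|H) = 0.979·0.979 = 0.95844 and P(data|¬H) = 0.17·0.17 = 0.028900.
Bayes: P(H|data) = 0.062·0.95844 / (0.062·0.95844 + 0.938·0.028900) = 0.059423/0.086532 = 0.6867.

Posterior P(H) ≈ 0.687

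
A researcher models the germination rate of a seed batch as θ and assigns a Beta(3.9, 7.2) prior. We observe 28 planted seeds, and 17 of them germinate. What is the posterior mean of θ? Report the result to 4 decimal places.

The binomial likelihood is conjugate to the Beta prior: with 17 successes and 11 failures, the posterior is Beta(3.9+17, 7.2+11) = Beta(20.9, 18.2).
Posterior mean = α/(α+β) = 20.9/39.1 = 0.5345.

Posterior mean ≈ 0.5345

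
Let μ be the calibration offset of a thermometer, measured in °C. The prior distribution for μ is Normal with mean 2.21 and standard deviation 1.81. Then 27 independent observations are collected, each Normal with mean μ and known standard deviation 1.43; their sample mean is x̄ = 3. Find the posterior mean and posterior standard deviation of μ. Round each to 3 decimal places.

Posterior mean ≈ 2.982; posterior SD ≈ 0.272

Prior precision 1/τ₀² = 1/1.81² = 0.305241; data precision n/σ² = 27/1.43² = 13.2036.
Posterior precision = 0.305241 + 13.2036 = 13.5088, giving posterior SD = 1/√13.5088 = 0.272.
Posterior mean = (0.305241·2.21 + 13.2036·3) / 13.5088 = 2.982.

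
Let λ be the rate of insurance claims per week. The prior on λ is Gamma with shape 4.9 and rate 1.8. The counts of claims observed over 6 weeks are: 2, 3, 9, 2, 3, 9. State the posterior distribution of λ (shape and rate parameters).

Posterior: Gamma(shape=32.9, rate=7.8)

Total count ∑xᵢ = 28 over n = 6 weeks.
Gamma is conjugate to the Poisson likelihood: posterior is Gamma(shape = 4.9+28 = 32.9, rate = 1.8+6 = 7.8).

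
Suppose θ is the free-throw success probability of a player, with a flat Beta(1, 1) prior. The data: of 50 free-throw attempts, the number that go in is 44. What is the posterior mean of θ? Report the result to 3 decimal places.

The binomial likelihood is conjugate to the Beta prior: with 44 successes and 6 failures, the posterior is Beta(1+44, 1+6) = Beta(45, 7).
E[θ | data] = 45/(45+7) = 0.865.

Posterior mean ≈ 0.865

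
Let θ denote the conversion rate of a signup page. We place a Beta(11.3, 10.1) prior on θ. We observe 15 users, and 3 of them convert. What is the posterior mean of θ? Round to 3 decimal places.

Posterior mean ≈ 0.393

Observing 3 successes and 12 failures updates Beta(11.3, 10.1) by adding the success and failure counts to the two shape parameters: α = 11.3+3 = 14.3, β = 10.1+12 = 22.1.
E[θ | data] = 14.3/(14.3+22.1) = 0.393.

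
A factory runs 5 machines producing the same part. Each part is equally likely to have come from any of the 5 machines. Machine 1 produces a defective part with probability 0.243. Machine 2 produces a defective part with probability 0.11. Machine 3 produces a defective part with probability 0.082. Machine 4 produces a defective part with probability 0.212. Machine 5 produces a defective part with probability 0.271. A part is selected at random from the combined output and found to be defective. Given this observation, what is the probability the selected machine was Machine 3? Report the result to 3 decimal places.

Posterior probability ≈ 0.089

Tabulate prior·likelihood by source: [1] prior 0.2, lik 0.243, product 0.04860; [2] prior 0.2, lik 0.11, product 0.02200; [3] prior 0.2, lik 0.082, product 0.01640; [4] prior 0.2, lik 0.212, product 0.04240; [5] prior 0.2, lik 0.271, product 0.05420.
Normalizing constant = 0.18360; the posterior for Machine 3 is its product over the sum, 0.01640/0.18360 = 0.089.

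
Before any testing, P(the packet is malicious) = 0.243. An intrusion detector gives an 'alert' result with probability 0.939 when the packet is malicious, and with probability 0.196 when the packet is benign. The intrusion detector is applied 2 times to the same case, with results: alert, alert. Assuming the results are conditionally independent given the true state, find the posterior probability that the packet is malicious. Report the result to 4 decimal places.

Posterior P(H) ≈ 0.8805

Let H be the event that the packet is malicious; start with P(H) = 0.243. P('alert'|H) = 0.939, P('alert'|¬H) = 0.196.
Update on result 1 ('alert'): P(H) ← 0.939·0.2430 / (0.939·0.2430 + 0.196·0.7570) = 0.22818/0.37655 = 0.6060.
Update on result 2 ('alert'): P(H) ← 0.939·0.6060 / (0.939·0.6060 + 0.196·0.3940) = 0.56900/0.64623 = 0.8805.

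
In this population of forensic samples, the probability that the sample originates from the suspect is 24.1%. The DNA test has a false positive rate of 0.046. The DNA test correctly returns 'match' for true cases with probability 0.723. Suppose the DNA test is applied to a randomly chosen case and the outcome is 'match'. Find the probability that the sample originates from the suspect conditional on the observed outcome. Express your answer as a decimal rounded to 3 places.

Write H for 'the sample originates from the suspect'. Prior odds H:¬H = 0.241/0.759 = 0.31752. For the 'match' outcome, the likelihood ratio is 0.723/0.046 = 15.717.
Posterior odds = 0.31752 × 15.717 = 4.9906, so P(H|E) = 4.9906/(1+4.9906) = 0.833.

P(H | E) ≈ 0.833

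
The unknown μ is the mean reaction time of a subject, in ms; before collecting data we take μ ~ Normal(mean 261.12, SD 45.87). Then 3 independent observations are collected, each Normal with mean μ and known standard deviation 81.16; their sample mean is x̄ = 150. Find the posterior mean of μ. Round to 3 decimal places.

Posterior mean ≈ 206.744

With known σ, the Normal prior is conjugate. Weight on the data is w = (n/σ²)/(n/σ² + 1/τ₀²) = 0.00045545/(0.00045545+0.00047527) = 0.48935.
Posterior mean = w·x̄ + (1−w)·μ₀ = 0.48935·150 + 0.51065·261.12 = 206.744.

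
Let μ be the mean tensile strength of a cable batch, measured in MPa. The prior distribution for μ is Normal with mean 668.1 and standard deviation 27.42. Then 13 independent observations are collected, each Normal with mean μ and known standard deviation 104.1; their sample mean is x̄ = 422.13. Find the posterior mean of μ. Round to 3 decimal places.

Prior precision 1/τ₀² = 1/27.42² = 0.00133004; data precision n/σ² = 13/104.1² = 0.00119962.
Posterior precision = 0.00133004 + 0.00119962 = 0.00252966.
Posterior mean = (0.00133004·668.1 + 0.00119962·422.13) / 0.00252966 = 551.456.

Posterior mean ≈ 551.456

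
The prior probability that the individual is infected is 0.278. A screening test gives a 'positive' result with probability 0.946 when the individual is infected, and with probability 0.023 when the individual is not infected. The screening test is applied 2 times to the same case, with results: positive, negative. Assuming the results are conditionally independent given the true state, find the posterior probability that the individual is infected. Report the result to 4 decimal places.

Posterior P(H) ≈ 0.4668

Let H be the event that the individual is infected; start with P(H) = 0.278. P('positive'|H) = 0.946, P('positive'|¬H) = 0.023.
Update on result 1 ('positive'): P(H) ← 0.946·0.2780 / (0.946·0.2780 + 0.023·0.7220) = 0.26299/0.27959 = 0.9406.
Update on result 2 ('negative'): P(H) ← 0.054·0.9406 / (0.054·0.9406 + 0.977·0.0594) = 0.050793/0.10882 = 0.4668.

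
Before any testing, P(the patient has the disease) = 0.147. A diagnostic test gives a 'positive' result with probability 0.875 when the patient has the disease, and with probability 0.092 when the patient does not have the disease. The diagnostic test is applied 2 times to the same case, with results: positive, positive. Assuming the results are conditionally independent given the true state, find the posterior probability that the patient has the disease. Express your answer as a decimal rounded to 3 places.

Posterior P(H) ≈ 0.940

Let H be the event that the patient has the disease; start with P(H) = 0.147. P('positive'|H) = 0.875, P('positive'|¬H) = 0.092.
Update on result 1 ('positive'): P(H) ← 0.875·0.1470 / (0.875·0.1470 + 0.092·0.8530) = 0.12862/0.20710 = 0.6211.
Update on result 2 ('positive'): P(H) ← 0.875·0.6211 / (0.875·0.6211 + 0.092·0.3789) = 0.54344/0.57830 = 0.9397.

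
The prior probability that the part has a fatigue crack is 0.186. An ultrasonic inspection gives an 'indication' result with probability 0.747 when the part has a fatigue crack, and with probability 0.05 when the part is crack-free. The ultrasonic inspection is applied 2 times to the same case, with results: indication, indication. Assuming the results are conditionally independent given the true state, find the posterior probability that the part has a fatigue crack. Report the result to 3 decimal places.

Let H be the event that the part has a fatigue crack; start with P(H) = 0.186. P('indication'|H) = 0.747, P('indication'|¬H) = 0.05.
Update on result 1 ('indication'): P(H) ← 0.747·0.1860 / (0.747·0.1860 + 0.05·0.8140) = 0.13894/0.17964 = 0.7734.
Update on result 2 ('indication'): P(H) ← 0.747·0.7734 / (0.747·0.7734 + 0.05·0.2266) = 0.57776/0.58909 = 0.9808.

Posterior P(H) ≈ 0.981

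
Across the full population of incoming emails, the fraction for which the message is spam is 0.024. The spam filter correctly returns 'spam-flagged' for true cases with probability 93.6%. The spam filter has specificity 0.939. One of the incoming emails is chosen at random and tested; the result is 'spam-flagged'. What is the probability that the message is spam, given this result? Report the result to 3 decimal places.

Let H be the event that the message is spam. P(H) = 0.024, so P(¬H) = 0.976. With E the 'spam-flagged' result, P(E|H) = 0.936 and P(E|¬H) = 0.061.
P(E) = 0.936·0.024 + 0.061·0.976 = 0.022464 + 0.059536 = 0.082000.
By Bayes' theorem, P(H|E) = 0.022464 / 0.082000 = 0.274.

P(H | E) ≈ 0.274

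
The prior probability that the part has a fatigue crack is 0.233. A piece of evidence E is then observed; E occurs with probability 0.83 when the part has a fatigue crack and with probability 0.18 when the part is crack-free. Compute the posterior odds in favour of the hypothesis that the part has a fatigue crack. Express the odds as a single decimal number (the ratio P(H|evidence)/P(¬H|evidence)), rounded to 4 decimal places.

Posterior odds ≈ 1.4008

Prior odds = 0.233/(1−0.233) = 0.30378.
Likelihood ratio for E = 0.83/0.18 = 4.6111.
Posterior odds = prior odds × LR = 1.4008.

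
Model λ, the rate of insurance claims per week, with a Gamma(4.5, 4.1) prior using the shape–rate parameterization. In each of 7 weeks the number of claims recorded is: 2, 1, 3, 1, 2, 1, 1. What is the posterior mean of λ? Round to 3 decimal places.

The Poisson likelihood adds the total count to the shape and the number of exposure periods to the rate. Here ∑xᵢ = 11 and n = 7, so shape 4.5→15.5 and rate 4.1→11.1.
E[λ | data] = 15.5/11.1 = 1.396.

Posterior mean ≈ 1.396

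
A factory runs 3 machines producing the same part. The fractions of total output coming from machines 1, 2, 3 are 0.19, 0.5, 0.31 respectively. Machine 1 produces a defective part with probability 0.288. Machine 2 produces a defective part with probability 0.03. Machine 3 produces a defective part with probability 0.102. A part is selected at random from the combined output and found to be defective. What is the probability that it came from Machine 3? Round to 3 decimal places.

Posterior probability ≈ 0.312

Tabulate prior·likelihood by source: [1] prior 0.19, lik 0.288, product 0.05472; [2] prior 0.5, lik 0.03, product 0.01500; [3] prior 0.31, lik 0.102, product 0.03162.
Normalizing constant = 0.10134; the posterior for Machine 3 is its product over the sum, 0.03162/0.10134 = 0.312.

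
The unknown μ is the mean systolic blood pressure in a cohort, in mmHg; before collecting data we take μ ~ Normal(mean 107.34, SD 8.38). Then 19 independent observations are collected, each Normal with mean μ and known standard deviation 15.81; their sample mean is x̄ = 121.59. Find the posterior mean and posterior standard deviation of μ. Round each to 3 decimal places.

Posterior mean ≈ 119.342; posterior SD ≈ 3.329

Prior precision 1/τ₀² = 1/8.38² = 0.0142401; data precision n/σ² = 19/15.81² = 0.0760133.
Posterior precision = 0.0142401 + 0.0760133 = 0.0902534, giving posterior SD = 1/√0.0902534 = 3.329.
Posterior mean = (0.0142401·107.34 + 0.0760133·121.59) / 0.0902534 = 119.342.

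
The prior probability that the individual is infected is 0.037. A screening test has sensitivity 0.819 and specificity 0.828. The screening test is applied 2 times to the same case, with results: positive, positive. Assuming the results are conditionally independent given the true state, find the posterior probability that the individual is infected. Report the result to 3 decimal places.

Posterior P(H) ≈ 0.466

With H the event that the individual is infected, the joint likelihood of the observed sequence is P(data|H) = 0.819·0.819 = 0.67076 and P(data|¬H) = 0.172·0.172 = 0.029584.
Bayes: P(H|data) = 0.037·0.67076 / (0.037·0.67076 + 0.963·0.029584) = 0.024818/0.053308 = 0.4656.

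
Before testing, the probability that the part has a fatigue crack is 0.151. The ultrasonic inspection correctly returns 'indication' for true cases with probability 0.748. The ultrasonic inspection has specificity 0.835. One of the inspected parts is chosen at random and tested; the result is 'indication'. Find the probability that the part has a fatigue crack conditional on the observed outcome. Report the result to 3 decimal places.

Let H be the event that the part has a fatigue crack. P(H) = 0.151, so P(¬H) = 0.849. With E the 'indication' result, P(E|H) = 0.748 and P(E|¬H) = 0.165.
P(E) = 0.748·0.151 + 0.165·0.849 = 0.11295 + 0.14009 = 0.25303.
By Bayes' theorem, P(H|E) = 0.11295 / 0.25303 = 0.446.

P(H | E) ≈ 0.446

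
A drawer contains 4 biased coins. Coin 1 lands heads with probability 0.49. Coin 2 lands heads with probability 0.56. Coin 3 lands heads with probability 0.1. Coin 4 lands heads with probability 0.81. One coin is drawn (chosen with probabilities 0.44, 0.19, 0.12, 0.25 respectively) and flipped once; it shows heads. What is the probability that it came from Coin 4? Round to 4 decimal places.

Posterior probability ≈ 0.3774

P(heads|C1) = 0.49; P(heads|C2) = 0.56; P(heads|C3) = 0.1; P(heads|C4) = 0.81.
Prior × likelihood for each source: 0.44·0.49=0.2156, 0.19·0.56=0.1064, 0.12·0.1=0.01200, 0.25·0.81=0.2025. Summing gives P(heads) = 0.53650.
P(Coin 4 | heads) = 0.2025 / 0.53650 = 0.3774.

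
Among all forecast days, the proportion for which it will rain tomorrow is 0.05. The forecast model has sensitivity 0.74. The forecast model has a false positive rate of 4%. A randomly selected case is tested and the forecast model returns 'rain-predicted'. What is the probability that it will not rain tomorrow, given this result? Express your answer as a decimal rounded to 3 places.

Write H for 'it will rain tomorrow'. Prior odds H:¬H = 0.05/0.95 = 0.052632. For the 'rain-predicted' outcome, the likelihood ratio is 0.74/0.04 = 18.500.
Posterior odds = 0.052632 × 18.500 = 0.97368, so P(H|E) = 0.97368/(1+0.97368) = 0.493. Then P(¬H|E) = 1 − 0.493 = 0.507.

P(¬H | E) ≈ 0.507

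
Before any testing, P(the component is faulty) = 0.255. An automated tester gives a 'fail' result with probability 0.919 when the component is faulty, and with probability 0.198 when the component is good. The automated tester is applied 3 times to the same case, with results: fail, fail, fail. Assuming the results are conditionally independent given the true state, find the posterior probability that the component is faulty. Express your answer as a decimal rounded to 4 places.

Posterior P(H) ≈ 0.9716

With H the event that the component is faulty, the joint likelihood of the observed sequence is P(data|H) = 0.919·0.919·0.919 = 0.77615 and P(data|¬H) = 0.198·0.198·0.198 = 0.0077624.
Bayes: P(H|data) = 0.255·0.77615 / (0.255·0.77615 + 0.745·0.0077624) = 0.19792/0.20370 = 0.9716.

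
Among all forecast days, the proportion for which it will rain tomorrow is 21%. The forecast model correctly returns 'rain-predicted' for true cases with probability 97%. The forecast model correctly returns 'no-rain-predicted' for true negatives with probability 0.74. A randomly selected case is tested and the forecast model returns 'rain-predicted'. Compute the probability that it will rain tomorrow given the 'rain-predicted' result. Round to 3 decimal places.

P(H | E) ≈ 0.498

Let H be the event that it will rain tomorrow. P(H) = 0.21, so P(¬H) = 0.79. With E the 'rain-predicted' result, P(E|H) = 0.97 and P(E|¬H) = 0.26.
P(E) = 0.97·0.21 + 0.26·0.79 = 0.20370 + 0.20540 = 0.40910.
By Bayes' theorem, P(H|E) = 0.20370 / 0.40910 = 0.498.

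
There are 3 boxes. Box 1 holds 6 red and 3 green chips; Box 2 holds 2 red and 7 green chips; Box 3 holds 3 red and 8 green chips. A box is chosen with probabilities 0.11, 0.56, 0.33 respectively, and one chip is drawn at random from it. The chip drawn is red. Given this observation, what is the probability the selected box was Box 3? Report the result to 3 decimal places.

Posterior probability ≈ 0.313

Tabulate prior·likelihood by source: [1] prior 0.11, lik 0.6667, product 0.07333; [2] prior 0.56, lik 0.2222, product 0.1244; [3] prior 0.33, lik 0.2727, product 0.09000.
Normalizing constant = 0.28778; the posterior for Box 3 is its product over the sum, 0.09000/0.28778 = 0.313.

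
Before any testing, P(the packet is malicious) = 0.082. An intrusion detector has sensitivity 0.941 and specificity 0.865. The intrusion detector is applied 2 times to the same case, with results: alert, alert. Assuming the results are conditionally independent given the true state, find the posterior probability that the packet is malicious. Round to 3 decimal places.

Posterior P(H) ≈ 0.813

Let H be the event that the packet is malicious; start with P(H) = 0.082. P('alert'|H) = 0.941, P('alert'|¬H) = 0.135.
Update on result 1 ('alert'): P(H) ← 0.941·0.0820 / (0.941·0.0820 + 0.135·0.9180) = 0.077162/0.20109 = 0.3837.
Update on result 2 ('alert'): P(H) ← 0.941·0.3837 / (0.941·0.3837 + 0.135·0.6163) = 0.36108/0.44427 = 0.8127.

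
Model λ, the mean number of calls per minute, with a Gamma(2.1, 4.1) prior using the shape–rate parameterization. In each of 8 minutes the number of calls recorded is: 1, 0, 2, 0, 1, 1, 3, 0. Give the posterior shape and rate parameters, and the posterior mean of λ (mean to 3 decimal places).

Posterior: Gamma(shape=10.1, rate=12.1); mean ≈ 0.835

Total count ∑xᵢ = 8 over n = 8 minutes.
Gamma is conjugate to the Poisson likelihood: posterior is Gamma(shape = 2.1+8 = 10.1, rate = 4.1+8 = 12.1).
E[λ | data] = 10.1/12.1 = 0.835.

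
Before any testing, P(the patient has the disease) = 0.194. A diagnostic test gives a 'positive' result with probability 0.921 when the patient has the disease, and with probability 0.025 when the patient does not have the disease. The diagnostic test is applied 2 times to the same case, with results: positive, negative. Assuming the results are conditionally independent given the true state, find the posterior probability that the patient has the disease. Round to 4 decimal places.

Posterior P(H) ≈ 0.4181

Let H be the event that the patient has the disease; start with P(H) = 0.194. P('positive'|H) = 0.921, P('positive'|¬H) = 0.025.
Update on result 1 ('positive'): P(H) ← 0.921·0.1940 / (0.921·0.1940 + 0.025·0.8060) = 0.17867/0.19882 = 0.8987.
Update on result 2 ('negative'): P(H) ← 0.079·0.8987 / (0.079·0.8987 + 0.975·0.1013) = 0.070994/0.16981 = 0.4181.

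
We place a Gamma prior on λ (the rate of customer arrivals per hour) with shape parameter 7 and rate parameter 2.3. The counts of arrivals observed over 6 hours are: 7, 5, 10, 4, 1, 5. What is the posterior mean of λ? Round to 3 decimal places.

The Poisson likelihood adds the total count to the shape and the number of exposure periods to the rate. Here ∑xᵢ = 32 and n = 6, so shape 7→39 and rate 2.3→8.3.
Posterior mean = shape/rate = 39/8.3 = 4.699.

Posterior mean ≈ 4.699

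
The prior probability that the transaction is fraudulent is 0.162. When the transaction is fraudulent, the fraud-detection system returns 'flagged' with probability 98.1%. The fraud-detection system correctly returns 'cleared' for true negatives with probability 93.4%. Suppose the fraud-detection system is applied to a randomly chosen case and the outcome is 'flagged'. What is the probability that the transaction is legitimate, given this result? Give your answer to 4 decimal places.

Let H be the event that the transaction is fraudulent. P(H) = 0.162, so P(¬H) = 0.838. With E the 'flagged' result, P(E|H) = 0.981 and P(E|¬H) = 0.066.
P(E) = 0.981·0.162 + 0.066·0.838 = 0.15892 + 0.055308 = 0.21423.
By Bayes' theorem, P(H|E) = 0.15892 / 0.21423 = 0.7418. Hence P(¬H|E) = 1 − 0.7418 = 0.2582.

P(¬H | E) ≈ 0.2582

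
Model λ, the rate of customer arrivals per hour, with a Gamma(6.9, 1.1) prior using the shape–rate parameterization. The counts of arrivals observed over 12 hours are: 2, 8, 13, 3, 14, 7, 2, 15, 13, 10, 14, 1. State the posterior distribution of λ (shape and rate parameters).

Total count ∑xᵢ = 102 over n = 12 hours.
Gamma is conjugate to the Poisson likelihood: posterior is Gamma(shape = 6.9+102 = 108.9, rate = 1.1+12 = 13.1).

Posterior: Gamma(shape=108.9, rate=13.1)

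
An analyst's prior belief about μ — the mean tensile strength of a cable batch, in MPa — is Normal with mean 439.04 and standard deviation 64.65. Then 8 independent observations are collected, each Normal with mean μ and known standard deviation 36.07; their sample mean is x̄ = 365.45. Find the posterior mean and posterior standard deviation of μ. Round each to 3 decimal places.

Prior precision 1/τ₀² = 1/64.65² = 0.00023926; data precision n/σ² = 8/36.07² = 0.00614890.
Posterior precision = 0.00023926 + 0.00614890 = 0.00638816, giving posterior SD = 1/√0.00638816 = 12.512.
Posterior mean = (0.00023926·439.04 + 0.00614890·365.45) / 0.00638816 = 368.206.

Posterior mean ≈ 368.206; posterior SD ≈ 12.512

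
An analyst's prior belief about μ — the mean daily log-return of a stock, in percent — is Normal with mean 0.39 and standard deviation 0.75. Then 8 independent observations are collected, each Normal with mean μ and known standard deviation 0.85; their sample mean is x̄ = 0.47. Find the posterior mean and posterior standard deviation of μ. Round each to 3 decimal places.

Prior precision 1/τ₀² = 1/0.75² = 1.77778; data precision n/σ² = 8/0.85² = 11.0727.
Posterior precision = 1.77778 + 11.0727 = 12.8504, giving posterior SD = 1/√12.8504 = 0.279.
Posterior mean = (1.77778·0.39 + 11.0727·0.47) / 12.8504 = 0.459.

Posterior mean ≈ 0.459; posterior SD ≈ 0.279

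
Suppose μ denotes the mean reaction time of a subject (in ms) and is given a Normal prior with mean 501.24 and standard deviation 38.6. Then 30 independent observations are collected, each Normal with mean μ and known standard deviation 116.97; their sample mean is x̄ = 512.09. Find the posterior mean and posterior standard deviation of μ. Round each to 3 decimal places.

Posterior mean ≈ 509.547; posterior SD ≈ 18.686

Prior precision 1/τ₀² = 1/38.6² = 0.00067116; data precision n/σ² = 30/116.97² = 0.00219266.
Posterior precision = 0.00067116 + 0.00219266 = 0.00286382, giving posterior SD = 1/√0.00286382 = 18.686.
Posterior mean = (0.00067116·501.24 + 0.00219266·512.09) / 0.00286382 = 509.547.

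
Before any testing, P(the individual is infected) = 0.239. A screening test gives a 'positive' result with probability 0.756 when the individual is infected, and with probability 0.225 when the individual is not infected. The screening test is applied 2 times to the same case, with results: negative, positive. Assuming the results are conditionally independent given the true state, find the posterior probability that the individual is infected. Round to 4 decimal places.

Posterior P(H) ≈ 0.2494

With H the event that the individual is infected, the joint likelihood of the observed sequence is P(data|H) = 0.244·0.756 = 0.18446 and P(data|¬H) = 0.775·0.225 = 0.17438.
Bayes: P(H|data) = 0.239·0.18446 / (0.239·0.18446 + 0.761·0.17438) = 0.044087/0.17679 = 0.2494.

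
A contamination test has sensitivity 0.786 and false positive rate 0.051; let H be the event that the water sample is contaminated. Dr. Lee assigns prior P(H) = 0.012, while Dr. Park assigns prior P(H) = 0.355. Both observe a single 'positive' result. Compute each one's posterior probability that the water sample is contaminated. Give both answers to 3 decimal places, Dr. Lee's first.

The likelihood ratio for a 'positive' result is 0.786/0.051 = 15.412.
Dr. Lee: prior odds 0.012/0.988 = 0.012146; posterior odds 0.18719; posterior probability 0.158.
Dr. Park: prior odds 0.355/0.645 = 0.55039; posterior odds 8.4824; posterior probability 0.895.

Dr. Lee: 0.158; Dr. Park: 0.895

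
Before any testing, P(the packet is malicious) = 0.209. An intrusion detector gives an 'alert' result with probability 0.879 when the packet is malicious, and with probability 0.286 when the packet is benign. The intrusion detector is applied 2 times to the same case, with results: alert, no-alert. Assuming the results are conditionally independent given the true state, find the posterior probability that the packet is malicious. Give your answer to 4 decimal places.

Posterior P(H) ≈ 0.1210

With H the event that the packet is malicious, the joint likelihood of the observed sequence is P(data|H) = 0.879·0.121 = 0.10636 and P(data|¬H) = 0.286·0.714 = 0.20420.
Bayes: P(H|data) = 0.209·0.10636 / (0.209·0.10636 + 0.791·0.20420) = 0.022229/0.18375 = 0.1210.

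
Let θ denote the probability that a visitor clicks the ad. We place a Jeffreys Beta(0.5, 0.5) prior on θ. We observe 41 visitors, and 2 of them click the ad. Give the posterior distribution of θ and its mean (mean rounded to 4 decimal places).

The binomial likelihood is conjugate to the Beta prior: with 2 successes and 39 failures, the posterior is Beta(0.5+2, 0.5+39) = Beta(2.5, 39.5).
E[θ | data] = 2.5/(2.5+39.5) = 0.0595.

Posterior: Beta(2.5, 39.5); mean ≈ 0.0595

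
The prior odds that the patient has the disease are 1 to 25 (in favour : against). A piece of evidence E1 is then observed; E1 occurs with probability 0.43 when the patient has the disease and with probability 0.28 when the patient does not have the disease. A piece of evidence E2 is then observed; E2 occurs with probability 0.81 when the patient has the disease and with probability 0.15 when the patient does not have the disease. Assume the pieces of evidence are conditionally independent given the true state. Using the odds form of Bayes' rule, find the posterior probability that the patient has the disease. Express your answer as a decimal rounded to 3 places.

Prior odds = 1/25 = 0.040000.
Likelihood ratio for E1 = 0.43/0.28 = 1.5357.
Likelihood ratio for E2 = 0.81/0.15 = 5.4000.
Posterior odds = prior odds × LR₁ × LR₂ = 0.33171.
Posterior probability = odds/(1+odds) = 0.33171/1.3317 = 0.249.

Posterior probability ≈ 0.249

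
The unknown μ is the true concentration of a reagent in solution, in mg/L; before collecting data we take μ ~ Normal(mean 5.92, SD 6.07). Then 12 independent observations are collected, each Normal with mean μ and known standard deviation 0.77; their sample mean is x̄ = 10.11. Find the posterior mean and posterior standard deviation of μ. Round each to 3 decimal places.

Posterior mean ≈ 10.104; posterior SD ≈ 0.222

Prior precision 1/τ₀² = 1/6.07² = 0.0271408; data precision n/σ² = 12/0.77² = 20.2395.
Posterior precision = 0.0271408 + 20.2395 = 20.2666, giving posterior SD = 1/√20.2666 = 0.222.
Posterior mean = (0.0271408·5.92 + 20.2395·10.11) / 20.2666 = 10.104.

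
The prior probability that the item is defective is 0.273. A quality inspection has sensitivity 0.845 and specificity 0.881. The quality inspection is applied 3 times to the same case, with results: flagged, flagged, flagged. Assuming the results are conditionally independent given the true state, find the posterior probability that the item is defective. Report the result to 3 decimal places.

Posterior P(H) ≈ 0.993

Let H be the event that the item is defective; start with P(H) = 0.273. P('flagged'|H) = 0.845, P('flagged'|¬H) = 0.119.
Update on result 1 ('flagged'): P(H) ← 0.845·0.2730 / (0.845·0.2730 + 0.119·0.7270) = 0.23069/0.31720 = 0.7273.
Update on result 2 ('flagged'): P(H) ← 0.845·0.7273 / (0.845·0.7273 + 0.119·0.2727) = 0.61453/0.64699 = 0.9498.
Update on result 3 ('flagged'): P(H) ← 0.845·0.9498 / (0.845·0.9498 + 0.119·0.0502) = 0.80261/0.80858 = 0.9926.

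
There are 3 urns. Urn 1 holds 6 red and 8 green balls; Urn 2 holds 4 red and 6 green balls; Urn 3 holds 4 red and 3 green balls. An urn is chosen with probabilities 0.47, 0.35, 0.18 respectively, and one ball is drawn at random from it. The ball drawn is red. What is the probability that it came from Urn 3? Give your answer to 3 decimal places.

Posterior probability ≈ 0.232

P(red|Urn 1) = 0.4286; P(red|Urn 2) = 0.4; P(red|Urn 3) = 0.5714.
Prior × likelihood for each source: 0.47·0.4286=0.2014, 0.35·0.4=0.1400, 0.18·0.5714=0.1029. Summing gives P(red) = 0.44429.
P(Urn 3 | red) = 0.1029 / 0.44429 = 0.232.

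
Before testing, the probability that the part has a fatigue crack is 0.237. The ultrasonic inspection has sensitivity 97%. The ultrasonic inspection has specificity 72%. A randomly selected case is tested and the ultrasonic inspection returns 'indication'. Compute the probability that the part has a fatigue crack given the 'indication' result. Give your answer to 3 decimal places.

Let H be the event that the part has a fatigue crack. P(H) = 0.237, so P(¬H) = 0.763. With E the 'indication' result, P(E|H) = 0.97 and P(E|¬H) = 0.28.
P(E) = 0.97·0.237 + 0.28·0.763 = 0.22989 + 0.21364 = 0.44353.
By Bayes' theorem, P(H|E) = 0.22989 / 0.44353 = 0.518.

P(H | E) ≈ 0.518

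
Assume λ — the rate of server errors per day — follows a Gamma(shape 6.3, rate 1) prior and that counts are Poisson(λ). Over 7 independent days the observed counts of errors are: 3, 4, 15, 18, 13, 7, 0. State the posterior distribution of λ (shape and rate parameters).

The Poisson likelihood adds the total count to the shape and the number of exposure periods to the rate. Here ∑xᵢ = 60 and n = 7, so shape 6.3→66.3 and rate 1→8.

Posterior: Gamma(shape=66.3, rate=8)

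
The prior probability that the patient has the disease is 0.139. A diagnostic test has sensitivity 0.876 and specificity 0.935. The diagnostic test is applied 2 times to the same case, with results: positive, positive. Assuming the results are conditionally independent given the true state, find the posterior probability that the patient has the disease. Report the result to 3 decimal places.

Posterior P(H) ≈ 0.967

Let H be the event that the patient has the disease; start with P(H) = 0.139. P('positive'|H) = 0.876, P('positive'|¬H) = 0.065.
Update on result 1 ('positive'): P(H) ← 0.876·0.1390 / (0.876·0.1390 + 0.065·0.8610) = 0.12176/0.17773 = 0.6851.
Update on result 2 ('positive'): P(H) ← 0.876·0.6851 / (0.876·0.6851 + 0.065·0.3149) = 0.60016/0.62062 = 0.9670.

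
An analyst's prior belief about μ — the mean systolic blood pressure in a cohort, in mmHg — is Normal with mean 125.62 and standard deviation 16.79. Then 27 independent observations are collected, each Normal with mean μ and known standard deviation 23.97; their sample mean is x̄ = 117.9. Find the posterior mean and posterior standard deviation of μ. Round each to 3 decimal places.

Posterior mean ≈ 118.442; posterior SD ≈ 4.448

Prior precision 1/τ₀² = 1/16.79² = 0.00354731; data precision n/σ² = 27/23.97² = 0.0469924.
Posterior precision = 0.00354731 + 0.0469924 = 0.0505397, giving posterior SD = 1/√0.0505397 = 4.448.
Posterior mean = (0.00354731·125.62 + 0.0469924·117.9) / 0.0505397 = 118.442.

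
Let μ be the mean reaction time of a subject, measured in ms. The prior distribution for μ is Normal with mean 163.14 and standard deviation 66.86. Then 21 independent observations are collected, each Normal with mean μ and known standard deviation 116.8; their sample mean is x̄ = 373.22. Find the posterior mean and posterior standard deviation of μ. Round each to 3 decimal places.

Posterior mean ≈ 346.564; posterior SD ≈ 23.816

Prior precision 1/τ₀² = 1/66.86² = 0.00022370; data precision n/σ² = 21/116.8² = 0.00153934.
Posterior precision = 0.00022370 + 0.00153934 = 0.00176304, giving posterior SD = 1/√0.00176304 = 23.816.
Posterior mean = (0.00022370·163.14 + 0.00153934·373.22) / 0.00176304 = 346.564.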